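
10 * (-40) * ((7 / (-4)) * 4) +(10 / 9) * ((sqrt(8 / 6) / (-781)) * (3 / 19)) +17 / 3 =8417 / 3-20 * sqrt(3) / 133551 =2805.67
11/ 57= 0.19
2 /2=1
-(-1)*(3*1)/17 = 0.18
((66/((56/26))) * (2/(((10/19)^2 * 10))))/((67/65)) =2013297/93800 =21.46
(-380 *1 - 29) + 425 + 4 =20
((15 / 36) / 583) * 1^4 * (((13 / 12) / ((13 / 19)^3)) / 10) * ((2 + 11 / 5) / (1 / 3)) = 48013 / 15764320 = 0.00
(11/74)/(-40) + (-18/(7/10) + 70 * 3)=3818323/20720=184.28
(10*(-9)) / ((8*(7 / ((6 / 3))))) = -45 / 14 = -3.21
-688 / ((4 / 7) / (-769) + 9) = -3703504 / 48443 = -76.45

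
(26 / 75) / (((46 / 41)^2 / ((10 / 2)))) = 21853 / 15870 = 1.38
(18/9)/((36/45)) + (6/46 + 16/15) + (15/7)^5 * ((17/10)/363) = 2742374561/701608215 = 3.91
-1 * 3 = -3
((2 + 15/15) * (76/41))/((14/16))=1824/287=6.36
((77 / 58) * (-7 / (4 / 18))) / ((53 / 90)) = -218295 / 3074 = -71.01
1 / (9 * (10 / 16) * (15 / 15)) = 8 / 45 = 0.18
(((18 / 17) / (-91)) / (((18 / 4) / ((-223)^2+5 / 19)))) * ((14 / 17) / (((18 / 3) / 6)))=-7558848 / 71383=-105.89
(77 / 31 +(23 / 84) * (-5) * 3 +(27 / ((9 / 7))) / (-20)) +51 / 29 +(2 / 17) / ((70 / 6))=-27649 / 30566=-0.90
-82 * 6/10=-49.20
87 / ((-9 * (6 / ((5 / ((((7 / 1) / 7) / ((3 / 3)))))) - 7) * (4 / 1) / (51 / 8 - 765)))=-10115 / 32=-316.09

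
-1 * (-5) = 5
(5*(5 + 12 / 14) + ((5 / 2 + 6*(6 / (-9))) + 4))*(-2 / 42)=-445 / 294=-1.51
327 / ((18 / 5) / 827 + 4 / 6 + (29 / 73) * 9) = 296119755 / 3845357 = 77.01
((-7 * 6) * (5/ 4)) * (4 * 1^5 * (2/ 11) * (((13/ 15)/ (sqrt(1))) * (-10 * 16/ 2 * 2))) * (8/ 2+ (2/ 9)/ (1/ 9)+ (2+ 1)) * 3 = 1572480/ 11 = 142952.73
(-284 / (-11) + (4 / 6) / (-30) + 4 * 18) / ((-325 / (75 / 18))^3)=-48409 / 234903240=-0.00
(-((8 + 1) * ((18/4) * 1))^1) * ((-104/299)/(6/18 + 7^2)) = 243/851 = 0.29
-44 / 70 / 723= -22 / 25305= -0.00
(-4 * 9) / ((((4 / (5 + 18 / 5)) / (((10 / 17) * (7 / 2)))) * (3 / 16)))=-14448 / 17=-849.88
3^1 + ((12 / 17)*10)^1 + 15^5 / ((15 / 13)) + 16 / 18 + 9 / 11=1107644177 / 1683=658136.77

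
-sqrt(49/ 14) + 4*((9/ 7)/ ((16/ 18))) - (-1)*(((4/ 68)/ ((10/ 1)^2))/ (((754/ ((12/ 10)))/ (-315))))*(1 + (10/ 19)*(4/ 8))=3.91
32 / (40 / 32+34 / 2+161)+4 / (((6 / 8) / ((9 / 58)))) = 20920 / 20793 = 1.01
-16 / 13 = -1.23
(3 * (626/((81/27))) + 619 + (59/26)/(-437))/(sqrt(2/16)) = 14145631 * sqrt(2)/5681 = 3521.38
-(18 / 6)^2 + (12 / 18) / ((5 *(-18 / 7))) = -1222 / 135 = -9.05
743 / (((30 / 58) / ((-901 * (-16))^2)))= 4477920293632 / 15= 298528019575.47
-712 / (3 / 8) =-5696 / 3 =-1898.67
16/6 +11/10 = 113/30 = 3.77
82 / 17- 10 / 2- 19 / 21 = -386 / 357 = -1.08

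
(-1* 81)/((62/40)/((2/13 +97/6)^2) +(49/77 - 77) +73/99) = 64975110255/60659835166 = 1.07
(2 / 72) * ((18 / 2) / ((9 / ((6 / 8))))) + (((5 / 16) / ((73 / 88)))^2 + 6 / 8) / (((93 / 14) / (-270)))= -36.23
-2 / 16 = -1 / 8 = -0.12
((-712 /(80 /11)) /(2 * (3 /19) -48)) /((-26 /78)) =-18601 /3020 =-6.16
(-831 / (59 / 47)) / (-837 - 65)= 39057 / 53218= 0.73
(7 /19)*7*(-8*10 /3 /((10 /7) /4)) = -10976 /57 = -192.56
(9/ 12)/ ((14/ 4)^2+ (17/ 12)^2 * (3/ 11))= 0.06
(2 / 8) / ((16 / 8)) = 1 / 8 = 0.12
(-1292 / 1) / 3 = -1292 / 3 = -430.67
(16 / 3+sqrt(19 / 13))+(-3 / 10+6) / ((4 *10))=sqrt(247) / 13+6571 / 1200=6.68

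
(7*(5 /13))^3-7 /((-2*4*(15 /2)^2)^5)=791164335937515379 /40540829062500000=19.52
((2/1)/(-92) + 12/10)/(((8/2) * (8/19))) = 5149/7360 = 0.70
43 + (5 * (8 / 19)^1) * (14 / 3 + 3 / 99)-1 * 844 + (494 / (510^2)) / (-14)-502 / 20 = -310590048053 / 380526300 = -816.21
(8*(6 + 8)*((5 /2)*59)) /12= 4130 /3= 1376.67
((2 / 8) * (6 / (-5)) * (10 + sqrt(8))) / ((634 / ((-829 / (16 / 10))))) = 2487 * sqrt(2) / 5072 + 12435 / 5072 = 3.15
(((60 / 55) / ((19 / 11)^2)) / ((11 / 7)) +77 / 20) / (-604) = -29477 / 4360880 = -0.01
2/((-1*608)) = -1/304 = -0.00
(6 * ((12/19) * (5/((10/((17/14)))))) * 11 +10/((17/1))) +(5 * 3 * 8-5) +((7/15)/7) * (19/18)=86056049/610470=140.97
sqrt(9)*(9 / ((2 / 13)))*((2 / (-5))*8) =-2808 / 5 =-561.60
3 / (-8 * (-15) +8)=3 / 128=0.02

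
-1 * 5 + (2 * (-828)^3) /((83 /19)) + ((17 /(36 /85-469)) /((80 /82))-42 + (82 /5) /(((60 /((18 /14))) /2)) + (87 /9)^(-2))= -1011575071617491493717 /3892257161800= -259894202.66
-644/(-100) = 161/25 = 6.44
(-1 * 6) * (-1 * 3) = 18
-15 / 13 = -1.15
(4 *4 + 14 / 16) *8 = 135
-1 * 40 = -40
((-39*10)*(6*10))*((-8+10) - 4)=46800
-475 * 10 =-4750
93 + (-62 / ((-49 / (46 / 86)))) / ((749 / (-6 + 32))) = 146804375 / 1578143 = 93.02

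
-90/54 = -5/3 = -1.67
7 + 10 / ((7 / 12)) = 169 / 7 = 24.14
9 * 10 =90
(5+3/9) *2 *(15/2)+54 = 134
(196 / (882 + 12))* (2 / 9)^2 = 392 / 36207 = 0.01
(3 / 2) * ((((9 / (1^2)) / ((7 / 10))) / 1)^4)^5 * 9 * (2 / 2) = 205694726209550620093662.90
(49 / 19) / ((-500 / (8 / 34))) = -0.00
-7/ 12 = -0.58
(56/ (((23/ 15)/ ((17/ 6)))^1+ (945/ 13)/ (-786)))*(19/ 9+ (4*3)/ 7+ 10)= 2017305680/ 1169109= 1725.51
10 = 10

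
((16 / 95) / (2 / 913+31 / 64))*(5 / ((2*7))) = 467456 / 3781323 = 0.12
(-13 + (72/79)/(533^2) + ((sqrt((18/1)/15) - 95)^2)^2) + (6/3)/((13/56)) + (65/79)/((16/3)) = 731782874950026931/8977212400 - 3429956 * sqrt(30)/5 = 77758273.66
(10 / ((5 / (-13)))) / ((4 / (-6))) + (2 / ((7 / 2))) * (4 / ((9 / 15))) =899 / 21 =42.81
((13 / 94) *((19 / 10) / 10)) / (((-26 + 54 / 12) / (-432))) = 26676 / 50525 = 0.53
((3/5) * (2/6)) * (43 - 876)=-166.60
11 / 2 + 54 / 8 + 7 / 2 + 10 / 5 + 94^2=35415 / 4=8853.75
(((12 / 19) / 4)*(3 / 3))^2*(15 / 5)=27 / 361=0.07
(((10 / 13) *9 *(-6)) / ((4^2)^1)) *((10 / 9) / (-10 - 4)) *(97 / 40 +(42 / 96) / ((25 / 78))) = 1137 / 1456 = 0.78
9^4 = 6561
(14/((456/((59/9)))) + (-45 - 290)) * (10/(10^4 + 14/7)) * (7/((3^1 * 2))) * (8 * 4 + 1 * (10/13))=-1707212395/133406676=-12.80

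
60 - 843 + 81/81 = -782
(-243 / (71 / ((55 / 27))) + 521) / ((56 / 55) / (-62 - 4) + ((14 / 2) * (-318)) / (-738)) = 2715849840 / 15854797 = 171.30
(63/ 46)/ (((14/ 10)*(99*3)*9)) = 5/ 13662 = 0.00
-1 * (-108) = 108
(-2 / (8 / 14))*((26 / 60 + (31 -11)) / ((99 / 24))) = -8582 / 495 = -17.34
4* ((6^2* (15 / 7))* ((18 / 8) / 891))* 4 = 240 / 77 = 3.12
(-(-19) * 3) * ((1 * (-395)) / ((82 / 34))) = -382755 / 41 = -9335.49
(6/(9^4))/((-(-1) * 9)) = 2/19683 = 0.00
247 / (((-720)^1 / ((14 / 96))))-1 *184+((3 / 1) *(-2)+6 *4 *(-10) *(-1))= 49.95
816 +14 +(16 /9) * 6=2522 /3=840.67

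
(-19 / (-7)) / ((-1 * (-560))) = 19 / 3920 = 0.00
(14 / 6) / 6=7 / 18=0.39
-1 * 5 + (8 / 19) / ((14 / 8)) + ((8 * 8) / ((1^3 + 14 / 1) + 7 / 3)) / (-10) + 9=33468 / 8645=3.87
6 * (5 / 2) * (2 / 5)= 6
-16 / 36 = -0.44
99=99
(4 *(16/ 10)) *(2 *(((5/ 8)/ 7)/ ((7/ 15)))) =120/ 49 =2.45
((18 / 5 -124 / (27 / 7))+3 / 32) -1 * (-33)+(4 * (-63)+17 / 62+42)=-205.18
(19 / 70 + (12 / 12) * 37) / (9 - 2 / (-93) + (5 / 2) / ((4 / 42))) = 485274 / 459235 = 1.06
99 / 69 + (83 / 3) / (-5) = -4.10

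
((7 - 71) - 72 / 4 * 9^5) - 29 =-1062975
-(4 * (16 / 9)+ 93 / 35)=-3077 / 315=-9.77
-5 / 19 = -0.26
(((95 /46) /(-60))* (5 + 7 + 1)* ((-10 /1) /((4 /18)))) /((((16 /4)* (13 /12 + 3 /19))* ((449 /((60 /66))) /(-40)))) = -10559250 /32147951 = -0.33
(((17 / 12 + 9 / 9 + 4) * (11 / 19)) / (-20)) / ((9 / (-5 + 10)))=-847 / 8208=-0.10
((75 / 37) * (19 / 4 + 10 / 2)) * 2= 2925 / 74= 39.53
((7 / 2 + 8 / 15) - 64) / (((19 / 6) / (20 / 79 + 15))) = -433559 / 1501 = -288.85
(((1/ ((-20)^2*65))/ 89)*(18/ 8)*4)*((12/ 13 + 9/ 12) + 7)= 4059/ 120328000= 0.00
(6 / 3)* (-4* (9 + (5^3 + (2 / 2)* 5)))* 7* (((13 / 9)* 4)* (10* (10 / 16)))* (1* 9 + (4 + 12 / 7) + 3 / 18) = -112937500 / 27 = -4182870.37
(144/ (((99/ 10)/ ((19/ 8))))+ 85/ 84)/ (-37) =-32855/ 34188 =-0.96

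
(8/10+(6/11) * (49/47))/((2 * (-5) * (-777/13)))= 0.00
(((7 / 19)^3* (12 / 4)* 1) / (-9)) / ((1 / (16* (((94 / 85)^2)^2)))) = -428475029248 / 1074132260625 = -0.40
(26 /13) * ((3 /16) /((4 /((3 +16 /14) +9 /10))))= 1059 /2240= 0.47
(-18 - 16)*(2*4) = -272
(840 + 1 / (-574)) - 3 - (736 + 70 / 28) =28269 / 287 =98.50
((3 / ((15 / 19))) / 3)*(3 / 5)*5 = 3.80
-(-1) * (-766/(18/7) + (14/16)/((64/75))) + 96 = -925579/4608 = -200.86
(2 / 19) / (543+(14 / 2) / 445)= 445 / 2295599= 0.00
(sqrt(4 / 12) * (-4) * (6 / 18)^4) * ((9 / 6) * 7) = -14 * sqrt(3) / 81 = -0.30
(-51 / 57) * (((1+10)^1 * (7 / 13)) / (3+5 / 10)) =-374 / 247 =-1.51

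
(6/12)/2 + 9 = 9.25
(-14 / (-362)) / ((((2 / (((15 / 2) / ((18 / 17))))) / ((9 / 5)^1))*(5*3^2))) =119 / 21720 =0.01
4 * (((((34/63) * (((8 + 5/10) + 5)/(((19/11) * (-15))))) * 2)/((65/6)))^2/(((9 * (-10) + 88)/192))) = -1933645824/1868400625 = -1.03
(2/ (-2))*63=-63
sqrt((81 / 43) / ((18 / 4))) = 3 * sqrt(86) / 43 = 0.65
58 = 58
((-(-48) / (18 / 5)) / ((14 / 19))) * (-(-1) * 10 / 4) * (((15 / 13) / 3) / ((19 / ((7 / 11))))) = 250 / 429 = 0.58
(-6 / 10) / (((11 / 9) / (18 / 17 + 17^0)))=-189 / 187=-1.01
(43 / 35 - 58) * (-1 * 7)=1987 / 5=397.40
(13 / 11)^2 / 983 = 169 / 118943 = 0.00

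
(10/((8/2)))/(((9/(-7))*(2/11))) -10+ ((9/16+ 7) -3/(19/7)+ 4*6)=26711/2736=9.76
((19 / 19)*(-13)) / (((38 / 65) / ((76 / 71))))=-1690 / 71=-23.80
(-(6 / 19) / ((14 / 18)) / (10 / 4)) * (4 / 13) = -432 / 8645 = -0.05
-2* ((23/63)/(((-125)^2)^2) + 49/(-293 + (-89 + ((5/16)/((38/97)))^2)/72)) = 8023730327953911142/24089799157470703125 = 0.33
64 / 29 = 2.21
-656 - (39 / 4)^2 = -12017 / 16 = -751.06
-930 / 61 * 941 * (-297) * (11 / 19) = 2859049710 / 1159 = 2466824.60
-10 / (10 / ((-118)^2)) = -13924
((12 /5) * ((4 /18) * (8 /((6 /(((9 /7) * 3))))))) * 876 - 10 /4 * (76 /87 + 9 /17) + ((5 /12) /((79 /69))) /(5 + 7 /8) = 922306437959 /384406890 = 2399.30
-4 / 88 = -1 / 22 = -0.05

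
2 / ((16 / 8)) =1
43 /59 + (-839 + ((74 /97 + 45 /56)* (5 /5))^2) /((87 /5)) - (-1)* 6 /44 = -78657045370763 /1666032510912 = -47.21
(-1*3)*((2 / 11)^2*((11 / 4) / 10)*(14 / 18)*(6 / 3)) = -7 / 165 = -0.04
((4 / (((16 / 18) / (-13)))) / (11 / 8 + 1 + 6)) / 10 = -234 / 335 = -0.70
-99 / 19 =-5.21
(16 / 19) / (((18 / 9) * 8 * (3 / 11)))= 11 / 57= 0.19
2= 2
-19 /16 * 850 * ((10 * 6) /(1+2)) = -20187.50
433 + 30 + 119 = 582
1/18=0.06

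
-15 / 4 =-3.75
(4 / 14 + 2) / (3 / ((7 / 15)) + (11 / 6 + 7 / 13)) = 1248 / 4805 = 0.26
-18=-18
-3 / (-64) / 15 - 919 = -294079 / 320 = -919.00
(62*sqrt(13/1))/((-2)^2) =31*sqrt(13)/2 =55.89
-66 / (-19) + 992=18914 / 19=995.47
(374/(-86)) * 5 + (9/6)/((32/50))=-26695/1376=-19.40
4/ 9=0.44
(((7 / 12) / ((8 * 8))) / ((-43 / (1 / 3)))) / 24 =-7 / 2377728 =-0.00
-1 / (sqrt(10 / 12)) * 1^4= -sqrt(30) / 5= -1.10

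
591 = 591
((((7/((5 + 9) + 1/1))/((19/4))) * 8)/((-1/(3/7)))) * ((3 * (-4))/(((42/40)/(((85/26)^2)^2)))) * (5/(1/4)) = 33408400000/3798613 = 8794.89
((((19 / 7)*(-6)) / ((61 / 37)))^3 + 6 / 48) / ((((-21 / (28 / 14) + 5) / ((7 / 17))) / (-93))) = -55825977817689 / 8319307612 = -6710.41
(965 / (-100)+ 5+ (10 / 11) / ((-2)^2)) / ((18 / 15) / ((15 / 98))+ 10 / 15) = -14595 / 28072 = -0.52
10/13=0.77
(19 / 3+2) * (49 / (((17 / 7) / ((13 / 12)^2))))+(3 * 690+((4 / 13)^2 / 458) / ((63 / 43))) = 2267.33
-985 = -985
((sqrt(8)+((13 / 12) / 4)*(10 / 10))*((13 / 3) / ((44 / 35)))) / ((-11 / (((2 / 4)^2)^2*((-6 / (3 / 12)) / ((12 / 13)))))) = 1.58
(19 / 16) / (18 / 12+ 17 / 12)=57 / 140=0.41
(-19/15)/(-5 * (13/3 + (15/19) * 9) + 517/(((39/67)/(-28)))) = 4693/92351640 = 0.00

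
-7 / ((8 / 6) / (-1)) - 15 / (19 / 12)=-321 / 76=-4.22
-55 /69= -0.80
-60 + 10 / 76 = -2275 / 38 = -59.87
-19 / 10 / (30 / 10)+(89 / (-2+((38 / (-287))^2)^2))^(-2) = -6922173379739001716062699 / 10938466520261416912327230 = -0.63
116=116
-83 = -83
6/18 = 1/3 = 0.33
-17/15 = -1.13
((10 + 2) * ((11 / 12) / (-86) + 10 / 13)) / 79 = 0.12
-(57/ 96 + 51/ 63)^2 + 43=18528863/ 451584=41.03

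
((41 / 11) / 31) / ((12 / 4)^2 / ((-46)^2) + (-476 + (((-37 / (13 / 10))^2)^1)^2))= 60435076 / 329592967146773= 0.00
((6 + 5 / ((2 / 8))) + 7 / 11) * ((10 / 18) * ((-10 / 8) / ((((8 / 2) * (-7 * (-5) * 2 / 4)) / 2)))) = -1465 / 2772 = -0.53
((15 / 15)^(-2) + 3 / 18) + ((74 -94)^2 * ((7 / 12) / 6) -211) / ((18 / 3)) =-743 / 27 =-27.52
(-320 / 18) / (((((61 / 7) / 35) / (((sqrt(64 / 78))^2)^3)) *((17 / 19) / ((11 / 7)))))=-38351667200 / 553624227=-69.27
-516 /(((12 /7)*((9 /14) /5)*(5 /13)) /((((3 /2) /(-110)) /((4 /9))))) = 82173 /440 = 186.76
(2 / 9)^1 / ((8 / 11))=0.31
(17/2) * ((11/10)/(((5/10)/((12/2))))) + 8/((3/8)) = 2003/15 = 133.53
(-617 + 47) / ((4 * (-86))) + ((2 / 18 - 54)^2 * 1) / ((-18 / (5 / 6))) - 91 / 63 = -12623357 / 94041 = -134.23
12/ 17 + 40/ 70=152/ 119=1.28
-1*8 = -8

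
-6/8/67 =-3/268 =-0.01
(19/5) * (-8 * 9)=-1368/5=-273.60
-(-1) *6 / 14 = 3 / 7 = 0.43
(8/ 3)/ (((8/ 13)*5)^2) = 169/ 600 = 0.28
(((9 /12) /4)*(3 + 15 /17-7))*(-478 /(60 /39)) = 494013 /2720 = 181.62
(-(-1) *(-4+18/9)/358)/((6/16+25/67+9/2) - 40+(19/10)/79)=211720/1316110567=0.00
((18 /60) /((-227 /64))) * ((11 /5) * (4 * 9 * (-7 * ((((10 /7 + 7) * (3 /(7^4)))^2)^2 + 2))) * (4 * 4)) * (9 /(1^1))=13504.89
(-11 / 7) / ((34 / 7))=-11 / 34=-0.32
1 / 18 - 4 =-71 / 18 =-3.94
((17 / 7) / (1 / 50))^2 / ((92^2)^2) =180625 / 877581376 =0.00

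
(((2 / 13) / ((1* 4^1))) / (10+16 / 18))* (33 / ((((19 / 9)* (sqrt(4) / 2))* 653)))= 2673 / 31613036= 0.00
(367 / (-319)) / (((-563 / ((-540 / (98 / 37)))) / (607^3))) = -93175657.87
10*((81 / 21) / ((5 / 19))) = 1026 / 7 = 146.57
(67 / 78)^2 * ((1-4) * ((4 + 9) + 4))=-76313 / 2028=-37.63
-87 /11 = -7.91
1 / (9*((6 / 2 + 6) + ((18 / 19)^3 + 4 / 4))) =6859 / 669798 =0.01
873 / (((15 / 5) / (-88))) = -25608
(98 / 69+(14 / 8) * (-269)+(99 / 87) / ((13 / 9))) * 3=-48752723 / 34684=-1405.63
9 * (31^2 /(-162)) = -53.39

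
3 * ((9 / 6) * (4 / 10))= 9 / 5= 1.80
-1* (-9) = 9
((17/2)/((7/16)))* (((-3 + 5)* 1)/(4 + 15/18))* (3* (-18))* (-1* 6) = 528768/203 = 2604.77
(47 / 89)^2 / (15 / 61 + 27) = 134749 / 13164702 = 0.01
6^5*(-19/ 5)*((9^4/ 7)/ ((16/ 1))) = -60584274/ 35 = -1730979.26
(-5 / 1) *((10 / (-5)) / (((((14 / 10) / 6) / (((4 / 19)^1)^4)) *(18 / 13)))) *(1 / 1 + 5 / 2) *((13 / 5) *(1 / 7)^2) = 216320 / 19157187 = 0.01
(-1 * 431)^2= 185761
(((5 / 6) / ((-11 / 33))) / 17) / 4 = -5 / 136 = -0.04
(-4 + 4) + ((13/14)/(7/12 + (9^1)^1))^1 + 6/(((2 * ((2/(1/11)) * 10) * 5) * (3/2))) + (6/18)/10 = 0.13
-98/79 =-1.24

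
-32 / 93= -0.34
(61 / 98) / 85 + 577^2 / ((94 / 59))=40906155341 / 195755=208966.08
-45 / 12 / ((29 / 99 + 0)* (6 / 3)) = -1485 / 232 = -6.40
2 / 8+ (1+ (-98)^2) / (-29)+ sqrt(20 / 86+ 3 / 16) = -38391 / 116+ 17* sqrt(43) / 172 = -330.31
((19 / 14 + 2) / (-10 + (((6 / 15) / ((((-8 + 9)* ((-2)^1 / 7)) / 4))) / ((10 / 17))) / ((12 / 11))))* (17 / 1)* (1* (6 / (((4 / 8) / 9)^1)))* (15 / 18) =-5393250 / 19663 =-274.28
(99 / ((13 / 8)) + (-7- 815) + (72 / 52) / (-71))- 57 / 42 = -9852425 / 12922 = -762.45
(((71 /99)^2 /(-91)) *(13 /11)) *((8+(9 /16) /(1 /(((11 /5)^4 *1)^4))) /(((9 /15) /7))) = -13201.04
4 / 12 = 1 / 3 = 0.33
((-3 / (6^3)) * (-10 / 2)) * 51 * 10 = 35.42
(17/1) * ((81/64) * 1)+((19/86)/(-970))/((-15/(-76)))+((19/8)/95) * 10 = 435742121/20020800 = 21.76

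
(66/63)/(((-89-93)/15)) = -55/637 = -0.09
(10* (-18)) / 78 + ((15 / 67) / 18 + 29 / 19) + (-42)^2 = 175078265 / 99294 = 1763.23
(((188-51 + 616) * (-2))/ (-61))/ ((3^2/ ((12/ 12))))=502/ 183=2.74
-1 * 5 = -5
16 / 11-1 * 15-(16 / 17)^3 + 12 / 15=-3669293 / 270215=-13.58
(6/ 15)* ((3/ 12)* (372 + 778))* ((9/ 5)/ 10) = 207/ 10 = 20.70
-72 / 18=-4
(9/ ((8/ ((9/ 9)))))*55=495/ 8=61.88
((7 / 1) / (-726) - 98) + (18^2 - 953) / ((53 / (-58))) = 590.33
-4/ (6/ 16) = -32/ 3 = -10.67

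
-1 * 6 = -6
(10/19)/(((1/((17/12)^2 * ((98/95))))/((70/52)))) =495635/337896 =1.47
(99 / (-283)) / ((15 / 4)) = -132 / 1415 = -0.09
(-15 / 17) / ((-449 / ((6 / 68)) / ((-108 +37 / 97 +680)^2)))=138716164845 / 2441842498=56.81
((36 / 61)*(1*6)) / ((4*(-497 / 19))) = -1026 / 30317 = -0.03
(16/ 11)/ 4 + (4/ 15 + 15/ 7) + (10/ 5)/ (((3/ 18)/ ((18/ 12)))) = 23993/ 1155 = 20.77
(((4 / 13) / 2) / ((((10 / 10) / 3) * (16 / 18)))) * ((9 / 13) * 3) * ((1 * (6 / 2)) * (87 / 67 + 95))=3527631 / 11323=311.55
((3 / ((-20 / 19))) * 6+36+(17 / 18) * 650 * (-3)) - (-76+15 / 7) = -367271 / 210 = -1748.91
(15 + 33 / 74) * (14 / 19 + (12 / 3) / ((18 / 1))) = 10414 / 703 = 14.81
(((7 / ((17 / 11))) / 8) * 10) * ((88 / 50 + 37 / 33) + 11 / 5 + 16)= 119.36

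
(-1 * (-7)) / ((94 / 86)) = 301 / 47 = 6.40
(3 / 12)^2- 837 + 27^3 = 301537 / 16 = 18846.06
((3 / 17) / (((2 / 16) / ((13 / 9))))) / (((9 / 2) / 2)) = 416 / 459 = 0.91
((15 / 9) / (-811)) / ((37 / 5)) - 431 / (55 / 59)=-2289145384 / 4951155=-462.35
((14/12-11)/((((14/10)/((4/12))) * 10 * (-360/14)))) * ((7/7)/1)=59/6480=0.01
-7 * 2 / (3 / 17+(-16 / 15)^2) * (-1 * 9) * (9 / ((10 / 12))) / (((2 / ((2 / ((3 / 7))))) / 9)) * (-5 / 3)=-36239.73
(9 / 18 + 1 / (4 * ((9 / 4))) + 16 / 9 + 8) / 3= 3.46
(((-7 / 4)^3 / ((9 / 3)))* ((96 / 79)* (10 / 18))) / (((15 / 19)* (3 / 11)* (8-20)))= 71687 / 153576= 0.47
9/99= 0.09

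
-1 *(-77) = 77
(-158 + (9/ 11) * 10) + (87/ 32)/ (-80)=-4219837/ 28160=-149.85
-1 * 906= -906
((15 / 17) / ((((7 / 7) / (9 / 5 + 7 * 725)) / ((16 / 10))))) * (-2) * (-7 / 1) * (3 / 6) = 50170.73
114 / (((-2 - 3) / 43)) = -4902 / 5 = -980.40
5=5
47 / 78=0.60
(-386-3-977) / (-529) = 1366 / 529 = 2.58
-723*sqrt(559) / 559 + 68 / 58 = -29.41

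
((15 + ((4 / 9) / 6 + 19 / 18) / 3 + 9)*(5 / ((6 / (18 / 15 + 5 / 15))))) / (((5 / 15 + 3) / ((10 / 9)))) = 90827 / 8748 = 10.38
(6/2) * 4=12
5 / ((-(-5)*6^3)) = 1 / 216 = 0.00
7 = 7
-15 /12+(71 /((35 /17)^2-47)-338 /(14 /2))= -8857539 /173012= -51.20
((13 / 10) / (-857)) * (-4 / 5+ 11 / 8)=-299 / 342800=-0.00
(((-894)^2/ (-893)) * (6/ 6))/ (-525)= 266412/ 156275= 1.70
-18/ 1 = -18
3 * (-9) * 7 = -189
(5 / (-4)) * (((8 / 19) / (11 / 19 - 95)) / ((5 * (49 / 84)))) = 4 / 2093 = 0.00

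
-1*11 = -11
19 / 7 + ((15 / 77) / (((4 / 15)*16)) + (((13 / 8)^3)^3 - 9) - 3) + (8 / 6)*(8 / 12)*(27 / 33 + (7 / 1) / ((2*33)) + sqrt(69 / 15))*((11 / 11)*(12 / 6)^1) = 16*sqrt(115) / 45 + 2846701273525 / 39862665216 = 75.23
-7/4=-1.75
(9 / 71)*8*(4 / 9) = 32 / 71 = 0.45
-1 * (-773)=773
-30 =-30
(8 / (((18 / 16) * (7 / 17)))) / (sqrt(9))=5.76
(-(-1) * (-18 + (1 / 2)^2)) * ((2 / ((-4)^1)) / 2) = 71 / 16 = 4.44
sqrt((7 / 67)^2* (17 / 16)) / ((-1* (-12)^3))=7* sqrt(17) / 463104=0.00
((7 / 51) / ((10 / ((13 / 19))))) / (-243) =-91 / 2354670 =-0.00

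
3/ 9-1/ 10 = 7/ 30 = 0.23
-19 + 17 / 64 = -1199 / 64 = -18.73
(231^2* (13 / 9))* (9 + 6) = 1156155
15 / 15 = 1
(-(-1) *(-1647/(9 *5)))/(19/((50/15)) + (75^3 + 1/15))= -1098/12656423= -0.00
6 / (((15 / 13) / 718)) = 18668 / 5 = 3733.60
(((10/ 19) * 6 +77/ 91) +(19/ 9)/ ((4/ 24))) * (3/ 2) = 12353/ 494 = 25.01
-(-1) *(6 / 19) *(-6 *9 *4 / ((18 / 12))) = -864 / 19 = -45.47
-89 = -89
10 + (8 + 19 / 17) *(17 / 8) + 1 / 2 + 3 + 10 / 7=1921 / 56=34.30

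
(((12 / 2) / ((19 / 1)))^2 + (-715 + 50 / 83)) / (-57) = 7134169 / 569297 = 12.53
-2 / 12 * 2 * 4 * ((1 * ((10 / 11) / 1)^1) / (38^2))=-10 / 11913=-0.00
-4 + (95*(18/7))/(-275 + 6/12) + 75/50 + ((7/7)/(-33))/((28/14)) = -47981/14091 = -3.41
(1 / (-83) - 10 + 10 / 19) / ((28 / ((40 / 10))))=-2137 / 1577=-1.36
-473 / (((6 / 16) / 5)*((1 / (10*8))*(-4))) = 378400 / 3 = 126133.33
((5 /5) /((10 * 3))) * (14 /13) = 7 /195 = 0.04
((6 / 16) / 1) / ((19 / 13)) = 39 / 152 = 0.26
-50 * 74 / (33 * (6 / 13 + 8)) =-4810 / 363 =-13.25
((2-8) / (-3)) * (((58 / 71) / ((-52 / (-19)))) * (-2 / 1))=-1102 / 923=-1.19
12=12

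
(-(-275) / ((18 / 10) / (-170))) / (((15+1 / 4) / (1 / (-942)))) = 1.81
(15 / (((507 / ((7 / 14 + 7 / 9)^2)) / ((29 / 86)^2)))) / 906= 2224445 / 366907690656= 0.00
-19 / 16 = -1.19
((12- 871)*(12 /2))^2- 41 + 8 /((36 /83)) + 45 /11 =26563697.54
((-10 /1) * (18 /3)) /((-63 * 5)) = 4 /21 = 0.19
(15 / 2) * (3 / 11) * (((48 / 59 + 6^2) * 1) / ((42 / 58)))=472410 / 4543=103.99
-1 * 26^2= -676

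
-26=-26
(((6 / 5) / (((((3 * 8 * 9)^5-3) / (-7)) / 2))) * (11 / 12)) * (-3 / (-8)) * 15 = -231 / 1253826625528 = -0.00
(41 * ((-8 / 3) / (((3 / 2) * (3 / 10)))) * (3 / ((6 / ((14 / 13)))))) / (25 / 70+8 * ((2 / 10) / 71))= -228222400 / 662337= -344.57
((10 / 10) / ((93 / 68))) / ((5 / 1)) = 68 / 465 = 0.15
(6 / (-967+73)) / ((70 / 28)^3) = -8 / 18625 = -0.00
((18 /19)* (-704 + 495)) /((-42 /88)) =2904 /7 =414.86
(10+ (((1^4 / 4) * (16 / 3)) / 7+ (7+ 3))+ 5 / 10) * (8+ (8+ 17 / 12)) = 181621 / 504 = 360.36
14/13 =1.08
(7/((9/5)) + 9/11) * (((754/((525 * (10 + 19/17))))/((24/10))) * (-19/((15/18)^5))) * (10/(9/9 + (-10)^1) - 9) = 11803019488/97453125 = 121.11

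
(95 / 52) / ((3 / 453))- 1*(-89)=18973 / 52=364.87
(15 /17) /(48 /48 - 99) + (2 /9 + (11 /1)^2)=1817471 /14994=121.21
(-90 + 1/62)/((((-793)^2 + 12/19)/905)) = -95930905/740784866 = -0.13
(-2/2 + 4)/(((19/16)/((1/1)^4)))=48/19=2.53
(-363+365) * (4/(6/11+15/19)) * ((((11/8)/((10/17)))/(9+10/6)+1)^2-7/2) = -2758164431/228556800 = -12.07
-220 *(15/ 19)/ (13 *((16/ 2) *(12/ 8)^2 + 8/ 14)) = -2310/ 3211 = -0.72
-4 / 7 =-0.57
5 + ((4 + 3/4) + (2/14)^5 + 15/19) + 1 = 11.54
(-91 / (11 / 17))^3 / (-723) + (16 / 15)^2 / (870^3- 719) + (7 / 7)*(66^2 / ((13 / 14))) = 5275369875674538851213 / 617843172897554175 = 8538.36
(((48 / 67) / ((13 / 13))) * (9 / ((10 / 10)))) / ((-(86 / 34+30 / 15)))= -7344 / 5159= -1.42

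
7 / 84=1 / 12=0.08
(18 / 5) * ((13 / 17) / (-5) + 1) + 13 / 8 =15893 / 3400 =4.67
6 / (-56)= -3 / 28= -0.11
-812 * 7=-5684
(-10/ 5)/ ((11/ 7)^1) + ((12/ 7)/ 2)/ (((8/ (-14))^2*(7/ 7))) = 119/ 88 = 1.35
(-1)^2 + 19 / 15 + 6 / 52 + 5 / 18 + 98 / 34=55117 / 9945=5.54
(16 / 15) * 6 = 32 / 5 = 6.40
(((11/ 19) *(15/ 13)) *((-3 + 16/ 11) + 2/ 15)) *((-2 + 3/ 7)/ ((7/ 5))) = 12815/ 12103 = 1.06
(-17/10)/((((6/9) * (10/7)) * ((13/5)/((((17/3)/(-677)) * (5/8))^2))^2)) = -6211874375/31409070074615660544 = -0.00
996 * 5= 4980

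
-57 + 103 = 46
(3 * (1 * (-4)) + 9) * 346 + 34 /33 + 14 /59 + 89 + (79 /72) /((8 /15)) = -117838685 /124608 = -945.68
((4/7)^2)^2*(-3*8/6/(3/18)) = -6144/2401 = -2.56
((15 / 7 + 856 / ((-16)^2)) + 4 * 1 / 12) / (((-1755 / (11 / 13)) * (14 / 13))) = -43021 / 16511040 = -0.00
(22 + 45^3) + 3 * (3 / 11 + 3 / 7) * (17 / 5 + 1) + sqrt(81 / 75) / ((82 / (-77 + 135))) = 87 * sqrt(3) / 205 + 3190469 / 35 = 91156.99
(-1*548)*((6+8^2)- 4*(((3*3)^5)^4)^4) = 47889610515823554072313599054554595432506973829968752122741710095469147722562232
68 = 68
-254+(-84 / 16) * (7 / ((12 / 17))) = -306.06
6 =6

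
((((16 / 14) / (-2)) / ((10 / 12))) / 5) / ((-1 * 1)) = 0.14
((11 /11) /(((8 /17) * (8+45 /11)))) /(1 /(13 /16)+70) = 2431 /985264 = 0.00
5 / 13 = 0.38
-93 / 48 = -31 / 16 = -1.94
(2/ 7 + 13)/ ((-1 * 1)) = -93/ 7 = -13.29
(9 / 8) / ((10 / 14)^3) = 3087 / 1000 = 3.09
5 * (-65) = -325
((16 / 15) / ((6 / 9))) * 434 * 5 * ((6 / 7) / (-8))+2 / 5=-1858 / 5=-371.60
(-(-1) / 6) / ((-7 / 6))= -1 / 7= -0.14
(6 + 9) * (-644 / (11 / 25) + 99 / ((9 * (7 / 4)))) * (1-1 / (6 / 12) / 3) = -561080 / 77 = -7286.75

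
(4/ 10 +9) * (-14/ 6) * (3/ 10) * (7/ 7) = -329/ 50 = -6.58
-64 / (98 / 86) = -2752 / 49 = -56.16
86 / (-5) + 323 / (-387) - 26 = -85207 / 1935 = -44.03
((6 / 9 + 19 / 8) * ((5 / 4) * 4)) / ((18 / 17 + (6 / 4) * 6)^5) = 518247805 / 3509068076424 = 0.00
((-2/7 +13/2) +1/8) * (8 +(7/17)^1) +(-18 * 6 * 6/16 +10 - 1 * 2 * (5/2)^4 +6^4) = 590573/476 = 1240.70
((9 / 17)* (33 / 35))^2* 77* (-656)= -636516144 / 50575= -12585.59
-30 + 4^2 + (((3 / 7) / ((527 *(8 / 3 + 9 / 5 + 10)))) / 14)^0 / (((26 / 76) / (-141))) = -5540 / 13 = -426.15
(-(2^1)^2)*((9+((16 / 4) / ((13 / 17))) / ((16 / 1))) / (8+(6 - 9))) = -97 / 13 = -7.46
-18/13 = -1.38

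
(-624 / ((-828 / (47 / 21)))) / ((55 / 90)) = 4888 / 1771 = 2.76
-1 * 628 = -628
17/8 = 2.12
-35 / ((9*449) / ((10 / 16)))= -175 / 32328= -0.01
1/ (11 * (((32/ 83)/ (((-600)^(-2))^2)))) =83/ 45619200000000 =0.00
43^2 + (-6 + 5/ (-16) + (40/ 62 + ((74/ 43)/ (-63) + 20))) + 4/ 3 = 2505447865/ 1343664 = 1864.64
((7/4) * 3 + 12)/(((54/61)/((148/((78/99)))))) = 571021/156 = 3660.39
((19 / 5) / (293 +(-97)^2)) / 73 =0.00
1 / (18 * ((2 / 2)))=1 / 18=0.06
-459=-459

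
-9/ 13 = -0.69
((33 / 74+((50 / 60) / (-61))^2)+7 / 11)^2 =3483099890590849 / 2972440431688464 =1.17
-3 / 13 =-0.23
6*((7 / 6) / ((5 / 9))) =63 / 5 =12.60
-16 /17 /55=-16 /935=-0.02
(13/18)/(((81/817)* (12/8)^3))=42484/19683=2.16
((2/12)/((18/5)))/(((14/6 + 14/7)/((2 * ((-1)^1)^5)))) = -5/234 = -0.02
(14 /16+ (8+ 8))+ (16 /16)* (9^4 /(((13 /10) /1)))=526635 /104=5063.80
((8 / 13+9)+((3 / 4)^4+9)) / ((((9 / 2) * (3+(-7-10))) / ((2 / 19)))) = -63005 / 1991808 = -0.03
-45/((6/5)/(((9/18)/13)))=-75/52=-1.44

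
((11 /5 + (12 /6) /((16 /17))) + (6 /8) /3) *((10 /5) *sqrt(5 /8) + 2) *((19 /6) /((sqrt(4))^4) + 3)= 18727 *sqrt(10) /2560 + 18727 /640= 52.39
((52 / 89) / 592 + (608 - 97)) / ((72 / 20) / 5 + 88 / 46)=3870270375 / 19942408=194.07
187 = 187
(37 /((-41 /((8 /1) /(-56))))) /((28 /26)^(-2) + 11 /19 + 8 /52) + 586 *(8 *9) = 3610249780 /85567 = 42192.08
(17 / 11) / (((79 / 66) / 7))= 714 / 79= 9.04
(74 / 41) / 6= 37 / 123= 0.30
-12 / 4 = -3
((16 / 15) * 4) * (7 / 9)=448 / 135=3.32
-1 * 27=-27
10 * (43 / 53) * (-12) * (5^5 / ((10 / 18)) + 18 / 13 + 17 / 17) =-547873.67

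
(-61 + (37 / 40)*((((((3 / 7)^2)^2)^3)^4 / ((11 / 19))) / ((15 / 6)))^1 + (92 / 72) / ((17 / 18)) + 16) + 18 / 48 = -59399813538663380259044365256544068077296763753 / 1372705971326800291502009892598058891061157400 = -43.27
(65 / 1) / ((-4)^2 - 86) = -13 / 14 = -0.93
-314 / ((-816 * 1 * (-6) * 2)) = -157 / 4896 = -0.03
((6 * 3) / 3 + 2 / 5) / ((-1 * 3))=-32 / 15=-2.13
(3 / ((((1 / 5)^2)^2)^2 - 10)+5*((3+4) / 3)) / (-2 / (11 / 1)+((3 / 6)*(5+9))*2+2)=8420885 / 11718747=0.72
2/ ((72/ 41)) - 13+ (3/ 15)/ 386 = -412037/ 34740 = -11.86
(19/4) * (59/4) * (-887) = -994327/16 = -62145.44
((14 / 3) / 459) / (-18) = -0.00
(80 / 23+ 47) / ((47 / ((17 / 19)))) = 19737 / 20539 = 0.96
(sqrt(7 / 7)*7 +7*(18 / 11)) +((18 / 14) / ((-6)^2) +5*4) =11855 / 308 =38.49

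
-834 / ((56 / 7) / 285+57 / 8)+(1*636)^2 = 6595023744 / 16309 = 404379.41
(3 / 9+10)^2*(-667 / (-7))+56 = 644515 / 63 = 10230.40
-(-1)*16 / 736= 1 / 46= 0.02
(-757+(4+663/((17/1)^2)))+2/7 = -89300/119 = -750.42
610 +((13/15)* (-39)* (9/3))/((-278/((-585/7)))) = 1127741/1946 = 579.52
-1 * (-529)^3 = 148035889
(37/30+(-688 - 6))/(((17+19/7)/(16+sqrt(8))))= -581924/1035 - 145481 * sqrt(2)/2070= -661.64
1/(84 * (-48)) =-1/4032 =-0.00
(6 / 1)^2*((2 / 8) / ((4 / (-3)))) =-27 / 4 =-6.75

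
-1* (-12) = 12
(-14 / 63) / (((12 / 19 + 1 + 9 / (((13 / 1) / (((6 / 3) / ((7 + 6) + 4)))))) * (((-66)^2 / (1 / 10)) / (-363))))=4199 / 3884220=0.00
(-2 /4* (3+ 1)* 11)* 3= -66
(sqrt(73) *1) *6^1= 6 *sqrt(73)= 51.26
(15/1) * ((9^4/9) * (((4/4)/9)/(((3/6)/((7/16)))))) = 8505/8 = 1063.12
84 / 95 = 0.88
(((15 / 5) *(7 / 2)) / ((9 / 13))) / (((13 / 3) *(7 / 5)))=5 / 2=2.50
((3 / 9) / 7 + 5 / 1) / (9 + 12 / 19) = 2014 / 3843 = 0.52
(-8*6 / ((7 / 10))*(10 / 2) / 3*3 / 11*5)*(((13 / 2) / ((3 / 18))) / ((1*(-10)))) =607.79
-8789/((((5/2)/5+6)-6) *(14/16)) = -140624/7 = -20089.14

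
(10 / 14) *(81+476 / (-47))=16655 / 329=50.62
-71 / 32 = -2.22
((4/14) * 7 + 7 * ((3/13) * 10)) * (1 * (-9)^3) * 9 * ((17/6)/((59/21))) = -1561518/13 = -120116.77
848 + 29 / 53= 44973 / 53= 848.55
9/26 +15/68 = 501/884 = 0.57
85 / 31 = 2.74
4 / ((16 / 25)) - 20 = -55 / 4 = -13.75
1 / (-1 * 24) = -1 / 24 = -0.04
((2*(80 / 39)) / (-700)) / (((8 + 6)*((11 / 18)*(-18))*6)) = 2 / 315315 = 0.00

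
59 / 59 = 1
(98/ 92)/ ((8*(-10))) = -49/ 3680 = -0.01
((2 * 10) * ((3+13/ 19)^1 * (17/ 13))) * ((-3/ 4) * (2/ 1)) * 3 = -107100/ 247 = -433.60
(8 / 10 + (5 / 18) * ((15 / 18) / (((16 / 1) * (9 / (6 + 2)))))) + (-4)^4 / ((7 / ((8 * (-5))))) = -99477493 / 68040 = -1462.04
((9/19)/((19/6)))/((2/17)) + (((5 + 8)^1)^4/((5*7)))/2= 10342651/25270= 409.29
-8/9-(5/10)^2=-41/36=-1.14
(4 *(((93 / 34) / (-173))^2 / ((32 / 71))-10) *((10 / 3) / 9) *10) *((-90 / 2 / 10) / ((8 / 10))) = 1383840200125 / 1660700352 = 833.29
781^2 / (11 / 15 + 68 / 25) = 45747075 / 259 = 176629.63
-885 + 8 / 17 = -15037 / 17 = -884.53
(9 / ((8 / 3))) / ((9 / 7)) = 21 / 8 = 2.62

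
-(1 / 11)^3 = -1 / 1331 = -0.00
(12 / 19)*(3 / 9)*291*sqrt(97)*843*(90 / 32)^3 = 22354147125*sqrt(97) / 19456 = 11315934.23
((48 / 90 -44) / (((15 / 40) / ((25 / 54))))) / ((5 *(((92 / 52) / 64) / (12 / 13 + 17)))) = -38890496 / 5589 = -6958.40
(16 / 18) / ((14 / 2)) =8 / 63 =0.13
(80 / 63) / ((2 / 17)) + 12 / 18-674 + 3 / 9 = -41719 / 63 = -662.21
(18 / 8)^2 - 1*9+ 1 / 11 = -677 / 176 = -3.85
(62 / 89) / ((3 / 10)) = 2.32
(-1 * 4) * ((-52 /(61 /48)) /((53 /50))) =499200 /3233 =154.41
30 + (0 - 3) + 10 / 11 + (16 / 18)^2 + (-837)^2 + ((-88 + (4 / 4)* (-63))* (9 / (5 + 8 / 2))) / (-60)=12484695847 / 17820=700600.22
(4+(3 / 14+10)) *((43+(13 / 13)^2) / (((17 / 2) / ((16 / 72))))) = 17512 / 1071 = 16.35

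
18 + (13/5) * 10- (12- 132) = 164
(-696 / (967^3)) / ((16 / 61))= -5307 / 1808462126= -0.00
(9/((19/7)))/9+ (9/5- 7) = -459/95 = -4.83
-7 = -7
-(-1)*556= 556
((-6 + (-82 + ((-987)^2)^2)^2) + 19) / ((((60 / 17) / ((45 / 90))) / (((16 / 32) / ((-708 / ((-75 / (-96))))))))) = -38275965224405696356351795 / 543744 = -70393356477323329280.60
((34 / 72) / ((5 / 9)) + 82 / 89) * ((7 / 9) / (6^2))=7357 / 192240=0.04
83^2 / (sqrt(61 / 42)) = 6889 * sqrt(2562) / 61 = 5716.31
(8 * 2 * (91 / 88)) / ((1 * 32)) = 91 / 176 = 0.52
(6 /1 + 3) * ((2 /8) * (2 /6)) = 3 /4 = 0.75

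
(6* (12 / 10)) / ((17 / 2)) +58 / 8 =2753 / 340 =8.10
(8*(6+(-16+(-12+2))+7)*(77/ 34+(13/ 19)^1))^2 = 9812883600/ 104329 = 94057.10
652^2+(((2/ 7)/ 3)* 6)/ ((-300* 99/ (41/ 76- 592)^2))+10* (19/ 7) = 127625579489999/ 300207600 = 425124.41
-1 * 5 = -5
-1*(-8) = 8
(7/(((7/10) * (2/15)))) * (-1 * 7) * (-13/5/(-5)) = -273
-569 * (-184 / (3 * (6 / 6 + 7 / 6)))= 209392 / 13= 16107.08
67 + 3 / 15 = 336 / 5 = 67.20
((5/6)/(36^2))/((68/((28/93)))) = 0.00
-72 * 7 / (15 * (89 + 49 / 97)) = -2716 / 7235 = -0.38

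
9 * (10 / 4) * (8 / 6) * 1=30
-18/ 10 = -9/ 5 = -1.80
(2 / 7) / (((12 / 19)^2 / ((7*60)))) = 1805 / 6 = 300.83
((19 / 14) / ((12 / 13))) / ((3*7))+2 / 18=71 / 392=0.18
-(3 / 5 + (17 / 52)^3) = -446389 / 703040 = -0.63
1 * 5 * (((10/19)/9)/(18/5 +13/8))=2000/35739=0.06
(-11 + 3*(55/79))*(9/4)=-1584/79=-20.05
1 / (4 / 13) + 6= 37 / 4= 9.25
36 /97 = 0.37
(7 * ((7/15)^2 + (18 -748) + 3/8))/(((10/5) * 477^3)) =-9190531/390712798800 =-0.00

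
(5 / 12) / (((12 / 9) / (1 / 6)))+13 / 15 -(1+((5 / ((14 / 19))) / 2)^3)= -4295793 / 109760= -39.14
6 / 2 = 3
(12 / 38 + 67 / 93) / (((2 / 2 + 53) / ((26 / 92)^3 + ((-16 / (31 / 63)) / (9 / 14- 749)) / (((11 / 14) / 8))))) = 296059806488003 / 33181432189692336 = 0.01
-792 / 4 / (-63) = 22 / 7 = 3.14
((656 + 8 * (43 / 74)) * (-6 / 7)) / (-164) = 5238 / 1517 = 3.45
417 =417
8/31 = 0.26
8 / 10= 0.80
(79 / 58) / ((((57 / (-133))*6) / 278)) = -76867 / 522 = -147.25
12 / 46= 6 / 23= 0.26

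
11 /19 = 0.58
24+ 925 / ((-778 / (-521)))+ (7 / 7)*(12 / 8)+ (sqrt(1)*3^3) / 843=644.97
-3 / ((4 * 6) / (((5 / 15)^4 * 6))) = -1 / 108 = -0.01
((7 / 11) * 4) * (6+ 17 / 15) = 2996 / 165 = 18.16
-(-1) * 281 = 281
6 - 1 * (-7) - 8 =5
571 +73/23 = 13206/23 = 574.17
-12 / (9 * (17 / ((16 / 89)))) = -64 / 4539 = -0.01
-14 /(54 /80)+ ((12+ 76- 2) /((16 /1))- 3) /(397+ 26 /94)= -27875483 /1344384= -20.73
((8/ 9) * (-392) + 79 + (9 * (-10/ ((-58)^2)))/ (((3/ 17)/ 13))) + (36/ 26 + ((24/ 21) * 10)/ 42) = -269.76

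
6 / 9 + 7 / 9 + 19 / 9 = 32 / 9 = 3.56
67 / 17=3.94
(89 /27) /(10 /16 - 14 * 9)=-712 /27081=-0.03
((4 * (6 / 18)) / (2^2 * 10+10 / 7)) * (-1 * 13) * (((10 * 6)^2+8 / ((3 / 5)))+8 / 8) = -1973426 / 1305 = -1512.20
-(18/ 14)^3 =-729/ 343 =-2.13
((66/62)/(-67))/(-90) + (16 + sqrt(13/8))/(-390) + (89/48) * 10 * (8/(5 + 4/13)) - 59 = -1737907421/55892070 - sqrt(26)/1560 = -31.10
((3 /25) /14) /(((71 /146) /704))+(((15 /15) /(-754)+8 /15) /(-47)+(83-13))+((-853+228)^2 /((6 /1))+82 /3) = 43072196041097 /660475725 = 65213.90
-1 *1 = -1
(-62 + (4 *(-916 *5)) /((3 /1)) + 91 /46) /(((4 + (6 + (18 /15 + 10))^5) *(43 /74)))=-98397221875 /13957606699692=-0.01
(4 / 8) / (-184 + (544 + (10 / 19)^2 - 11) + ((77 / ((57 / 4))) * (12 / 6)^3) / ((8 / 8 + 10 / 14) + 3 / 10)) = 152703 / 113225534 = 0.00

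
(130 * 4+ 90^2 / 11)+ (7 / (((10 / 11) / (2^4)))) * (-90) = -9831.64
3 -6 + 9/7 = -12/7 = -1.71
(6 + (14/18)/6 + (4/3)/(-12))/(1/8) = 1300/27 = 48.15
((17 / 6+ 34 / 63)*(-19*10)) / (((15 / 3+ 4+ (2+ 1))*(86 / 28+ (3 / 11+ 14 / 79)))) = -35085875 / 2313414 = -15.17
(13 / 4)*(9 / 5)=117 / 20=5.85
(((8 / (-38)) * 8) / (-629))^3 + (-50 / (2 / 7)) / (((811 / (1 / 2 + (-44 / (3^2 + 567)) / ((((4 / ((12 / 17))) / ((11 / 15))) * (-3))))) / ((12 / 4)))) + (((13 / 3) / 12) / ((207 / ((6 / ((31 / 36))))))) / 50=-0.33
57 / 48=1.19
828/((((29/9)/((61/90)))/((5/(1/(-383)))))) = -9672282/29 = -333526.97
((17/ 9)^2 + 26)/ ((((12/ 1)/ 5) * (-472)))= -11975/ 458784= -0.03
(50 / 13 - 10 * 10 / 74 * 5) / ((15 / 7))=-1960 / 1443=-1.36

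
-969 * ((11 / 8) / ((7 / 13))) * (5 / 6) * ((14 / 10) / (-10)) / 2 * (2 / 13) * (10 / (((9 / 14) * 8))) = 24871 / 576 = 43.18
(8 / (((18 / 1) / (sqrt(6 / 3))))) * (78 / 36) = 26 * sqrt(2) / 27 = 1.36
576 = 576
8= 8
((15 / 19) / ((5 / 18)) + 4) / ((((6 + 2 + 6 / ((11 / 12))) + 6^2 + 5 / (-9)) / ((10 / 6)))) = 21450 / 94031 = 0.23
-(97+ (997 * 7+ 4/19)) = -134448/19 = -7076.21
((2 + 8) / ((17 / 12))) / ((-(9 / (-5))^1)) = 200 / 51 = 3.92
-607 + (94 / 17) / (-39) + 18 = -390601 / 663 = -589.14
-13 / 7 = -1.86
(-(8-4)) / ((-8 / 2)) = 1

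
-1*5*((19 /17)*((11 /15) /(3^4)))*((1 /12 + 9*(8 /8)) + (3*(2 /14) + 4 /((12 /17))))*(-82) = 214225 /3402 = 62.97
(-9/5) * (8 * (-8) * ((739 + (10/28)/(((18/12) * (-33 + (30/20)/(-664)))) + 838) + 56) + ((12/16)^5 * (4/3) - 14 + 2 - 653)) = 189317.20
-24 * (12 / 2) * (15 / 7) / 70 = -216 / 49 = -4.41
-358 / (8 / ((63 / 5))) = -11277 / 20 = -563.85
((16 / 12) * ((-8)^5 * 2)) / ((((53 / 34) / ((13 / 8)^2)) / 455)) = -10708705280 / 159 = -67350347.67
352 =352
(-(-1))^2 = 1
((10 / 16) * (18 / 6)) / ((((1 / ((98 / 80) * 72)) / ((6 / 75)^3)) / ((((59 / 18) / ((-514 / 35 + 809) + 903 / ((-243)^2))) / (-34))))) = -1194974613 / 116283743825000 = -0.00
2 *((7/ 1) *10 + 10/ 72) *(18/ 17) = 2525/ 17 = 148.53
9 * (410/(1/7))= 25830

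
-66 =-66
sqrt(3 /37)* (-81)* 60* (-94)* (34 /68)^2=114210* sqrt(111) /37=32521.00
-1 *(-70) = 70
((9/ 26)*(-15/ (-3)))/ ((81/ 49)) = 245/ 234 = 1.05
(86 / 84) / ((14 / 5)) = 215 / 588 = 0.37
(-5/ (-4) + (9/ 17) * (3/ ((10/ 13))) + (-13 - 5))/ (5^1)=-4993/ 1700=-2.94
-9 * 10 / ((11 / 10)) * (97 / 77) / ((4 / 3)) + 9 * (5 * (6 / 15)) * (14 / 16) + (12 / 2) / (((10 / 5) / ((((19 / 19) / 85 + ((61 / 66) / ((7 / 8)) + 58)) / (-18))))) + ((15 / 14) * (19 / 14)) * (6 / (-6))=-330429181 / 4535685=-72.85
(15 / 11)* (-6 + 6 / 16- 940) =-113475 / 88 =-1289.49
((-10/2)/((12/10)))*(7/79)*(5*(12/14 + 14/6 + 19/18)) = -66875/8532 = -7.84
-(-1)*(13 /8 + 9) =85 /8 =10.62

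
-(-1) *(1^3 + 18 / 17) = 35 / 17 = 2.06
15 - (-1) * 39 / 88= 1359 / 88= 15.44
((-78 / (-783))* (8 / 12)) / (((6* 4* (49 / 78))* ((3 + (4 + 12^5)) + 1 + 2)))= 169 / 9547321014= 0.00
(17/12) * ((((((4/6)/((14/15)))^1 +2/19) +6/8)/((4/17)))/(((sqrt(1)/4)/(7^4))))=82771045/912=90757.72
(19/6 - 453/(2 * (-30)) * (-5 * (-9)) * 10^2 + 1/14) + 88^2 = 876167/21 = 41722.24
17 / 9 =1.89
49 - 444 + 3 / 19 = -7502 / 19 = -394.84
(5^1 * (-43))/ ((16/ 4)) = -215/ 4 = -53.75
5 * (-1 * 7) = -35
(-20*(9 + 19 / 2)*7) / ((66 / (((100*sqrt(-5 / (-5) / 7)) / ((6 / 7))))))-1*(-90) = 90-64750*sqrt(7) / 99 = -1640.43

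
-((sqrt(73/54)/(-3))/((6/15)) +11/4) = -11/4 +5*sqrt(438)/108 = -1.78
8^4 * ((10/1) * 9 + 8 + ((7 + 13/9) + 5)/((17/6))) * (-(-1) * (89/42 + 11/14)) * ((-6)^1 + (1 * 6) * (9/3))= 5236981760/357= 14669416.69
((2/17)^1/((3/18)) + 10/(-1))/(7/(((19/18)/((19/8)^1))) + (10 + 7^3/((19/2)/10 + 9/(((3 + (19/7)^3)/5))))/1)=-72454376/1120638453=-0.06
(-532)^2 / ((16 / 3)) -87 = 52980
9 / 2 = 4.50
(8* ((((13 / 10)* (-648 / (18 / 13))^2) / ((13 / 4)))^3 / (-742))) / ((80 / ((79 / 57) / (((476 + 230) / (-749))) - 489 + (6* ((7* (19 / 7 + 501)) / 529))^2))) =-43736784033049109847057567744 / 435204700485625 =-100497039632718.20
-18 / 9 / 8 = -1 / 4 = -0.25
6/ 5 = 1.20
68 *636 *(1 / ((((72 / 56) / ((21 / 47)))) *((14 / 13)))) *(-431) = -282704968 / 47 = -6014999.32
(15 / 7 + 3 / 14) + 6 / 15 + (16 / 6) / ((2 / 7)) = 2539 / 210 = 12.09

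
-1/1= -1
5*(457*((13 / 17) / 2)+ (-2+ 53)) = 1128.68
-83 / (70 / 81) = -6723 / 70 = -96.04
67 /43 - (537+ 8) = -23368 /43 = -543.44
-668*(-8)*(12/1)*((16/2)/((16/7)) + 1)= 288576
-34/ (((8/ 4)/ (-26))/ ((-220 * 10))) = -972400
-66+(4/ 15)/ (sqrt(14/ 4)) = -66+4 *sqrt(14)/ 105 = -65.86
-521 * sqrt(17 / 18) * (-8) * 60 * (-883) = -36803440 * sqrt(34) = -214599088.20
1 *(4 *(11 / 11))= 4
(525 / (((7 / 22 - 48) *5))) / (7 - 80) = 2310 / 76577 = 0.03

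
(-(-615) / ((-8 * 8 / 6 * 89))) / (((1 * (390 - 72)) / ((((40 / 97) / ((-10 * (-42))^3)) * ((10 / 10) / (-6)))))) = 41 / 21695289799680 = 0.00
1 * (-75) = -75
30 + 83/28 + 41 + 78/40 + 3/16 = 42617/560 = 76.10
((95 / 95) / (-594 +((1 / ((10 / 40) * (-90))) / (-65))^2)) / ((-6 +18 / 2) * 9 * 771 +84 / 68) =-9696375 / 119905681158124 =-0.00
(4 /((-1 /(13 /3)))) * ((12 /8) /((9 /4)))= -104 /9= -11.56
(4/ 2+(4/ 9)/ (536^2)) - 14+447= 281190961/ 646416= 435.00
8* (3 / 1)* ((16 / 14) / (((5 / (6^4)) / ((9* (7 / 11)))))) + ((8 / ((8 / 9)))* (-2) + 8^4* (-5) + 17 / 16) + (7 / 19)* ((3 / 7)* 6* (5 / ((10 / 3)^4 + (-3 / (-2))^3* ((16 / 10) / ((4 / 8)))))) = 9191819946159 / 454566640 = 20221.06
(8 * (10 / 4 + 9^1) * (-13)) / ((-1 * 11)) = 108.73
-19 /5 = -3.80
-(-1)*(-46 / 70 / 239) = -0.00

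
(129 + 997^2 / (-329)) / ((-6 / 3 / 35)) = 50615.32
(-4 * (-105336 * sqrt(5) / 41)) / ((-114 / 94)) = -347424 * sqrt(5) / 41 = -18947.89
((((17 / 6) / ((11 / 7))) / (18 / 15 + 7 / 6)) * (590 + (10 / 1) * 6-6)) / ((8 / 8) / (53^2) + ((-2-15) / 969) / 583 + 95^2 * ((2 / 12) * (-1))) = -40901399560 / 125395582089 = -0.33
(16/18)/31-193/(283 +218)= -16613/46593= -0.36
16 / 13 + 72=952 / 13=73.23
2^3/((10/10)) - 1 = 7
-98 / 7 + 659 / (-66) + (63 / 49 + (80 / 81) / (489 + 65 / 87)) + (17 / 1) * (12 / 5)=1002243821 / 55363770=18.10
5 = 5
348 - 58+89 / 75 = 21839 / 75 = 291.19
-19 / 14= -1.36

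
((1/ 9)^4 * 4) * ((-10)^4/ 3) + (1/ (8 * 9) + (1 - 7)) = -622597/ 157464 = -3.95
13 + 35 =48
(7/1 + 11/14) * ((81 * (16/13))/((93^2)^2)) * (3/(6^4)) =109/4538182194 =0.00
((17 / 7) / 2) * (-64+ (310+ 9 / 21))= 29325 / 98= 299.23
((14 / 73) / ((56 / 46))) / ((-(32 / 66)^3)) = -826551 / 598016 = -1.38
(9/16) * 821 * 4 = 7389/4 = 1847.25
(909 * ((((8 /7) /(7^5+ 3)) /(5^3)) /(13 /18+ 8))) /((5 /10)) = 130896 /1154636875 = 0.00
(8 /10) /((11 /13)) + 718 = 39542 /55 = 718.95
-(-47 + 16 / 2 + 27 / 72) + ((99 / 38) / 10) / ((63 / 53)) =206651 / 5320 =38.84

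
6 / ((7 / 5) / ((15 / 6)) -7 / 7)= -150 / 11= -13.64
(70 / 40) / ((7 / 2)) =1 / 2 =0.50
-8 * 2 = -16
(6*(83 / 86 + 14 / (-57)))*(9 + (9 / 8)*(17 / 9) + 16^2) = 7537199 / 6536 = 1153.18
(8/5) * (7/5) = 56/25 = 2.24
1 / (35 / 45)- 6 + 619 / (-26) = -5191 / 182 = -28.52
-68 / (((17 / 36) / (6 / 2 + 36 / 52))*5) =-6912 / 65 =-106.34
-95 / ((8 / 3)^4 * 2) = -7695 / 8192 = -0.94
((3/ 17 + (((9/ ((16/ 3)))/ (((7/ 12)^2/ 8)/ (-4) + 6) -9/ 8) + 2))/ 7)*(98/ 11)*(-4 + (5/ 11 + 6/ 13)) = -15447943791/ 2952099436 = -5.23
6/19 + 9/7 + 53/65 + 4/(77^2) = 17702158/7322315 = 2.42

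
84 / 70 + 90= 91.20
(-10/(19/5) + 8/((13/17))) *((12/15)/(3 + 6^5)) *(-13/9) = -7736/6651045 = -0.00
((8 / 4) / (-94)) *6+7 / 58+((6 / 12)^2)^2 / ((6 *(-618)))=-564979 / 80864064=-0.01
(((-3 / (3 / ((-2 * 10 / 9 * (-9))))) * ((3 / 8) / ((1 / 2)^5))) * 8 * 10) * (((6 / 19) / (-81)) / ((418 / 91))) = 582400 / 35739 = 16.30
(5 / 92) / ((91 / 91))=5 / 92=0.05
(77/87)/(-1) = -77/87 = -0.89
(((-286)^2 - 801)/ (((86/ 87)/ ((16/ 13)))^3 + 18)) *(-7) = -191154254538240/ 6243440527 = -30616.81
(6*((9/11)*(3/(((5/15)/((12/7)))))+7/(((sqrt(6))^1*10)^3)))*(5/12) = 7*sqrt(6)/14400+2430/77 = 31.56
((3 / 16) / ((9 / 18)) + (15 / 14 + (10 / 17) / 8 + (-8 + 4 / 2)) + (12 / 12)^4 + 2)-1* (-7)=5255 / 952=5.52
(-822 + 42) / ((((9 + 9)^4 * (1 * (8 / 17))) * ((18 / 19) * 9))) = -20995 / 11337408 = -0.00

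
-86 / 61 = -1.41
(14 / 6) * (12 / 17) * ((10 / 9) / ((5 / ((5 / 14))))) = 20 / 153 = 0.13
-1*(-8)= 8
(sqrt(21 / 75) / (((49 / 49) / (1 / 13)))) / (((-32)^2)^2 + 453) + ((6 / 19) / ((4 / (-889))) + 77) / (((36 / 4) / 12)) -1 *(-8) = sqrt(7) / 68186885 + 974 / 57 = 17.09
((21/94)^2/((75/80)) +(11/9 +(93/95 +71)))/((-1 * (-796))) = 138355231/1503401220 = 0.09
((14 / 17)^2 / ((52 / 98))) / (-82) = -2401 / 154037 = -0.02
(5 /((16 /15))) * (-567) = -42525 /16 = -2657.81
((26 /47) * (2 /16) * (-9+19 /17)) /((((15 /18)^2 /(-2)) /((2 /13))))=4824 /19975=0.24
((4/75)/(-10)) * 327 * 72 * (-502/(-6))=-1313232/125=-10505.86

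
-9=-9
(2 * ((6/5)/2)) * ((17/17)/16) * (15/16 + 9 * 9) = 3933/640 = 6.15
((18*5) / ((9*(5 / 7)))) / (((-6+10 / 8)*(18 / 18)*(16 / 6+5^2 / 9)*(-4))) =18 / 133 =0.14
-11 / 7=-1.57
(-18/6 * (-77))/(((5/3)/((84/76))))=14553/95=153.19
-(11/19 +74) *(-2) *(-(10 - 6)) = -11336/19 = -596.63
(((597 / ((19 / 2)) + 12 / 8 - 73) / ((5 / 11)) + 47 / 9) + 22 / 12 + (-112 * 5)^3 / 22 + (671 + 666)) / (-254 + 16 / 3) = 37531689149 / 1169355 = 32096.06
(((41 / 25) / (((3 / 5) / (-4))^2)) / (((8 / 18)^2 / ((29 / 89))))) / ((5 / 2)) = 21402 / 445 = 48.09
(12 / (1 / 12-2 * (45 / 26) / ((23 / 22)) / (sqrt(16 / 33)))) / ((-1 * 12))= 1072812 / 291000299 + 10656360 * sqrt(33) / 291000299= 0.21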